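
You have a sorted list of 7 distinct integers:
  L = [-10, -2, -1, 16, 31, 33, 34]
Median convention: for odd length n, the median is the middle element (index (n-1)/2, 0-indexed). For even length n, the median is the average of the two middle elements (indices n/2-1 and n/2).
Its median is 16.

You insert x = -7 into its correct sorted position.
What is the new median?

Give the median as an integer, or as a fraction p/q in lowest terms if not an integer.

Answer: 15/2

Derivation:
Old list (sorted, length 7): [-10, -2, -1, 16, 31, 33, 34]
Old median = 16
Insert x = -7
Old length odd (7). Middle was index 3 = 16.
New length even (8). New median = avg of two middle elements.
x = -7: 1 elements are < x, 6 elements are > x.
New sorted list: [-10, -7, -2, -1, 16, 31, 33, 34]
New median = 15/2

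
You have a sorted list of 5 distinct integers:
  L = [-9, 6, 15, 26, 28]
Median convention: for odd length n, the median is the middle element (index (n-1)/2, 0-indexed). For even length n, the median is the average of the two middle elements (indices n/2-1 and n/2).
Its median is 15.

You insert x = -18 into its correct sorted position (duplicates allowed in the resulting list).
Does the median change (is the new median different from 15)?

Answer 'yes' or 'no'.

Old median = 15
Insert x = -18
New median = 21/2
Changed? yes

Answer: yes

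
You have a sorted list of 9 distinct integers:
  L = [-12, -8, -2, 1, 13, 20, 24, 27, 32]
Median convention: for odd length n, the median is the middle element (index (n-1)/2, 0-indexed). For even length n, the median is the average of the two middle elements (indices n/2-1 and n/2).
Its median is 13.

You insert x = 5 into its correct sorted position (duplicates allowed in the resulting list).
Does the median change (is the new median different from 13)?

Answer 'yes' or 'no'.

Old median = 13
Insert x = 5
New median = 9
Changed? yes

Answer: yes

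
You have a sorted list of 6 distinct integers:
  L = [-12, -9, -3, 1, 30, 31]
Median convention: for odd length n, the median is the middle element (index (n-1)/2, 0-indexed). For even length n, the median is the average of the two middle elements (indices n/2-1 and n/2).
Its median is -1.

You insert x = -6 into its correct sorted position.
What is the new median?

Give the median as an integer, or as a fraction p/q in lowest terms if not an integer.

Old list (sorted, length 6): [-12, -9, -3, 1, 30, 31]
Old median = -1
Insert x = -6
Old length even (6). Middle pair: indices 2,3 = -3,1.
New length odd (7). New median = single middle element.
x = -6: 2 elements are < x, 4 elements are > x.
New sorted list: [-12, -9, -6, -3, 1, 30, 31]
New median = -3

Answer: -3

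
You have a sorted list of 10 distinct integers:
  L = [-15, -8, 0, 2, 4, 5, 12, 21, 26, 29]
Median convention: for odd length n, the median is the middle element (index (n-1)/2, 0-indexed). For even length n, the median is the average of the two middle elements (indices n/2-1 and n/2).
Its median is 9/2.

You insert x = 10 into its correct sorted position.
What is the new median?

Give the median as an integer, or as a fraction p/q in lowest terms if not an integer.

Old list (sorted, length 10): [-15, -8, 0, 2, 4, 5, 12, 21, 26, 29]
Old median = 9/2
Insert x = 10
Old length even (10). Middle pair: indices 4,5 = 4,5.
New length odd (11). New median = single middle element.
x = 10: 6 elements are < x, 4 elements are > x.
New sorted list: [-15, -8, 0, 2, 4, 5, 10, 12, 21, 26, 29]
New median = 5

Answer: 5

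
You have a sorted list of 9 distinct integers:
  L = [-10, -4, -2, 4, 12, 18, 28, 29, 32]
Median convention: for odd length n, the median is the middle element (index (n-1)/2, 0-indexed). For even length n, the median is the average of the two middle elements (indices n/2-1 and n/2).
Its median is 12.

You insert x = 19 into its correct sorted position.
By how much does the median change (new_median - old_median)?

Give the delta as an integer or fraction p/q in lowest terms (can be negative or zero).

Old median = 12
After inserting x = 19: new sorted = [-10, -4, -2, 4, 12, 18, 19, 28, 29, 32]
New median = 15
Delta = 15 - 12 = 3

Answer: 3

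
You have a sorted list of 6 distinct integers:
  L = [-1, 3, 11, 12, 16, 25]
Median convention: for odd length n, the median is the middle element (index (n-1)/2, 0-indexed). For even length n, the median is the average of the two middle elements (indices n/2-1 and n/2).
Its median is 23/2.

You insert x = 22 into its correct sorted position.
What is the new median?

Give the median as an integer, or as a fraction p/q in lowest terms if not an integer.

Old list (sorted, length 6): [-1, 3, 11, 12, 16, 25]
Old median = 23/2
Insert x = 22
Old length even (6). Middle pair: indices 2,3 = 11,12.
New length odd (7). New median = single middle element.
x = 22: 5 elements are < x, 1 elements are > x.
New sorted list: [-1, 3, 11, 12, 16, 22, 25]
New median = 12

Answer: 12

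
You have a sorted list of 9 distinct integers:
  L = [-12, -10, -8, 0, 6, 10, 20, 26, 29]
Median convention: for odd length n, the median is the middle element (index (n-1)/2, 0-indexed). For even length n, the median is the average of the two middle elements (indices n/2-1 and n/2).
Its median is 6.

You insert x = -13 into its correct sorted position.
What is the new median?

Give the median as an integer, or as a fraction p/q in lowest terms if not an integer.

Old list (sorted, length 9): [-12, -10, -8, 0, 6, 10, 20, 26, 29]
Old median = 6
Insert x = -13
Old length odd (9). Middle was index 4 = 6.
New length even (10). New median = avg of two middle elements.
x = -13: 0 elements are < x, 9 elements are > x.
New sorted list: [-13, -12, -10, -8, 0, 6, 10, 20, 26, 29]
New median = 3

Answer: 3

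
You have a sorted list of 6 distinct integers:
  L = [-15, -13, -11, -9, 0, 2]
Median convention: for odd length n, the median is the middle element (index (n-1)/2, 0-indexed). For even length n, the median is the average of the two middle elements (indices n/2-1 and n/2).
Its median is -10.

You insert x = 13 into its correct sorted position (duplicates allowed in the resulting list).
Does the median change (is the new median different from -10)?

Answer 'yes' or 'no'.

Old median = -10
Insert x = 13
New median = -9
Changed? yes

Answer: yes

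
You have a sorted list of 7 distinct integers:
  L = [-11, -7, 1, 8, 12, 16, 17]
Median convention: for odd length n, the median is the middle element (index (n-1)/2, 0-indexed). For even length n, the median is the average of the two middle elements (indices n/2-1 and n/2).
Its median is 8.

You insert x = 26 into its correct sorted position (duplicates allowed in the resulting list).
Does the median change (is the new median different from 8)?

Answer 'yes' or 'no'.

Old median = 8
Insert x = 26
New median = 10
Changed? yes

Answer: yes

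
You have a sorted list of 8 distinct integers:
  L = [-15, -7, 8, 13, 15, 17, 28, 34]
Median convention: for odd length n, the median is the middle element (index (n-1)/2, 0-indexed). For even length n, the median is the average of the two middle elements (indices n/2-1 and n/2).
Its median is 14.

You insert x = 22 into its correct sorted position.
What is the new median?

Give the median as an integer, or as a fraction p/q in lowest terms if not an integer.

Old list (sorted, length 8): [-15, -7, 8, 13, 15, 17, 28, 34]
Old median = 14
Insert x = 22
Old length even (8). Middle pair: indices 3,4 = 13,15.
New length odd (9). New median = single middle element.
x = 22: 6 elements are < x, 2 elements are > x.
New sorted list: [-15, -7, 8, 13, 15, 17, 22, 28, 34]
New median = 15

Answer: 15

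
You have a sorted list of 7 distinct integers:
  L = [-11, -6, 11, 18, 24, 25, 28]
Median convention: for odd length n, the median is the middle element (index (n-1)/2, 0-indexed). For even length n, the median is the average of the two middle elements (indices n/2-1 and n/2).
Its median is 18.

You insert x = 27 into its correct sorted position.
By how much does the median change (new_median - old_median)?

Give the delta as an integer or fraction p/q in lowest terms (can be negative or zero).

Old median = 18
After inserting x = 27: new sorted = [-11, -6, 11, 18, 24, 25, 27, 28]
New median = 21
Delta = 21 - 18 = 3

Answer: 3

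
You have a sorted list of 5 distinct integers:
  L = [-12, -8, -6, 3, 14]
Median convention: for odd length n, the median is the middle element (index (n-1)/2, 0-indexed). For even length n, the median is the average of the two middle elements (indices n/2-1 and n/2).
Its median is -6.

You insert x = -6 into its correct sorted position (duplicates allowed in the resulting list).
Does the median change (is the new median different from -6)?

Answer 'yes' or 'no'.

Old median = -6
Insert x = -6
New median = -6
Changed? no

Answer: no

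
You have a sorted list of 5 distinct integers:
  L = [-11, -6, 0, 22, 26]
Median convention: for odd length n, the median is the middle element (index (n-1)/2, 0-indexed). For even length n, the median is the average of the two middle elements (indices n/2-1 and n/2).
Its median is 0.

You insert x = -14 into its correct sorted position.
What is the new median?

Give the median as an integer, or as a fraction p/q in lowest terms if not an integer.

Old list (sorted, length 5): [-11, -6, 0, 22, 26]
Old median = 0
Insert x = -14
Old length odd (5). Middle was index 2 = 0.
New length even (6). New median = avg of two middle elements.
x = -14: 0 elements are < x, 5 elements are > x.
New sorted list: [-14, -11, -6, 0, 22, 26]
New median = -3

Answer: -3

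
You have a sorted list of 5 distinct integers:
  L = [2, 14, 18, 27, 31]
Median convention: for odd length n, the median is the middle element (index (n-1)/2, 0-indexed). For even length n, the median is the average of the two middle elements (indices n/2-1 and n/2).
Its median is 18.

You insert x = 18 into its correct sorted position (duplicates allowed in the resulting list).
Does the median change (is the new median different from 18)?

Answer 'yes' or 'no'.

Old median = 18
Insert x = 18
New median = 18
Changed? no

Answer: no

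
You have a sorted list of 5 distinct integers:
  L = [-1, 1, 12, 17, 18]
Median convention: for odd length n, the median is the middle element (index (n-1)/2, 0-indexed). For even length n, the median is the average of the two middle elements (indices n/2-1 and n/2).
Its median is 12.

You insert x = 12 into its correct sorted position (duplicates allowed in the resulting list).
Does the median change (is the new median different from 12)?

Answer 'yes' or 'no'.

Answer: no

Derivation:
Old median = 12
Insert x = 12
New median = 12
Changed? no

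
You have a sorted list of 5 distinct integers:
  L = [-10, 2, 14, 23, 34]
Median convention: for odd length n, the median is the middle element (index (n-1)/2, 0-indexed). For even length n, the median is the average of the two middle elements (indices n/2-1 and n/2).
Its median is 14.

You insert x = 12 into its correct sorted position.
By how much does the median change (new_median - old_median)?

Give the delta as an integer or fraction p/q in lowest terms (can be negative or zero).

Old median = 14
After inserting x = 12: new sorted = [-10, 2, 12, 14, 23, 34]
New median = 13
Delta = 13 - 14 = -1

Answer: -1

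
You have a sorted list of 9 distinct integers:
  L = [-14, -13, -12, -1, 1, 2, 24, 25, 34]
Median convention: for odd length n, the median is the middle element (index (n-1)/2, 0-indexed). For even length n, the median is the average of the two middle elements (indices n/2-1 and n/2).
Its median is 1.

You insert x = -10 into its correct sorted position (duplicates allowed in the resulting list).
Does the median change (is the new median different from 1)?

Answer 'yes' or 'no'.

Answer: yes

Derivation:
Old median = 1
Insert x = -10
New median = 0
Changed? yes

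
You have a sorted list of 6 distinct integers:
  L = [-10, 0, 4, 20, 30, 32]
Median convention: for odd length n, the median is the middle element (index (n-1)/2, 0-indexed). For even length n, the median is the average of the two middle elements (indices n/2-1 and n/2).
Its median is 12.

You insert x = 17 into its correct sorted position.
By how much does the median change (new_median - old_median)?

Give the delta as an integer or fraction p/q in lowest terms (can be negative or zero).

Answer: 5

Derivation:
Old median = 12
After inserting x = 17: new sorted = [-10, 0, 4, 17, 20, 30, 32]
New median = 17
Delta = 17 - 12 = 5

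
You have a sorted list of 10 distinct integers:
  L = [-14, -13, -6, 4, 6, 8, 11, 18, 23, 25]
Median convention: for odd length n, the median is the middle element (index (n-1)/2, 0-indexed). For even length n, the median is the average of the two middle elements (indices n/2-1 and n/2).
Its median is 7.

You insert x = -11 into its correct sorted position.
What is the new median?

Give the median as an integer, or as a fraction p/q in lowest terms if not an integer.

Answer: 6

Derivation:
Old list (sorted, length 10): [-14, -13, -6, 4, 6, 8, 11, 18, 23, 25]
Old median = 7
Insert x = -11
Old length even (10). Middle pair: indices 4,5 = 6,8.
New length odd (11). New median = single middle element.
x = -11: 2 elements are < x, 8 elements are > x.
New sorted list: [-14, -13, -11, -6, 4, 6, 8, 11, 18, 23, 25]
New median = 6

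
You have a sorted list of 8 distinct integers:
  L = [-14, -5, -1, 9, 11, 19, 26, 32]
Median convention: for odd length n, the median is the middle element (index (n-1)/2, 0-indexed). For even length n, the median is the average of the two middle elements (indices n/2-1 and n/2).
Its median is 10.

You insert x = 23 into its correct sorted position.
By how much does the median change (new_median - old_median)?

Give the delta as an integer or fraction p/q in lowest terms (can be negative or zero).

Old median = 10
After inserting x = 23: new sorted = [-14, -5, -1, 9, 11, 19, 23, 26, 32]
New median = 11
Delta = 11 - 10 = 1

Answer: 1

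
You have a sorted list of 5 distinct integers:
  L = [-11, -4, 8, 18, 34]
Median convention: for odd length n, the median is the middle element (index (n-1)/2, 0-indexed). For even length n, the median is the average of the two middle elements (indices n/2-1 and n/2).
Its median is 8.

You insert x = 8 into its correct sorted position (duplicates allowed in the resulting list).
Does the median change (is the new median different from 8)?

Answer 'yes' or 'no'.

Answer: no

Derivation:
Old median = 8
Insert x = 8
New median = 8
Changed? no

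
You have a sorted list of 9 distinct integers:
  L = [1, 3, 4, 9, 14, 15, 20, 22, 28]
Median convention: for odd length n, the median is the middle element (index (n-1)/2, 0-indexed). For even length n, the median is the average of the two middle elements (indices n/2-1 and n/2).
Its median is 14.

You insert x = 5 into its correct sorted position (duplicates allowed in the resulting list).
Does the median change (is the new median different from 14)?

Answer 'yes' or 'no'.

Answer: yes

Derivation:
Old median = 14
Insert x = 5
New median = 23/2
Changed? yes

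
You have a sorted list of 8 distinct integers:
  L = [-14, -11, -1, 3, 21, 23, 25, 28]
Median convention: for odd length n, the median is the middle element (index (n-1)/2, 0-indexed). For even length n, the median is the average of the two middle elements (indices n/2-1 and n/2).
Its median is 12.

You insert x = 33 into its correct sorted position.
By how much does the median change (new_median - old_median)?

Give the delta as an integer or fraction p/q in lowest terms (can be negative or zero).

Old median = 12
After inserting x = 33: new sorted = [-14, -11, -1, 3, 21, 23, 25, 28, 33]
New median = 21
Delta = 21 - 12 = 9

Answer: 9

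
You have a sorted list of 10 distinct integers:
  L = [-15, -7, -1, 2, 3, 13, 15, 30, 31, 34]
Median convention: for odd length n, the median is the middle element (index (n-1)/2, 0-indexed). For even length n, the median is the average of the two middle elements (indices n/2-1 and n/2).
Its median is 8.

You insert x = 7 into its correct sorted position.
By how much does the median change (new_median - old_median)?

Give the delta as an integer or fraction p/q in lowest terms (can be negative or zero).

Old median = 8
After inserting x = 7: new sorted = [-15, -7, -1, 2, 3, 7, 13, 15, 30, 31, 34]
New median = 7
Delta = 7 - 8 = -1

Answer: -1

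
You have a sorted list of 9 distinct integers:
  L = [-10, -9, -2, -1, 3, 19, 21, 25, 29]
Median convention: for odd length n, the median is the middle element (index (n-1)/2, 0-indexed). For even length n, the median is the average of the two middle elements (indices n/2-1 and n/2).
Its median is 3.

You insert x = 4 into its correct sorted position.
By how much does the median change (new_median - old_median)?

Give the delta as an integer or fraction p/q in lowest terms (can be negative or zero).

Answer: 1/2

Derivation:
Old median = 3
After inserting x = 4: new sorted = [-10, -9, -2, -1, 3, 4, 19, 21, 25, 29]
New median = 7/2
Delta = 7/2 - 3 = 1/2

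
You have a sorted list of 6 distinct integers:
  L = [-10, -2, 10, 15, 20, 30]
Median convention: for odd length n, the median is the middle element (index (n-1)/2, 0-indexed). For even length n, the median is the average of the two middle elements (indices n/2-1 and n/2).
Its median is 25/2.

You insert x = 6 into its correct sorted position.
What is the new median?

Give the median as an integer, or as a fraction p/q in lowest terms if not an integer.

Answer: 10

Derivation:
Old list (sorted, length 6): [-10, -2, 10, 15, 20, 30]
Old median = 25/2
Insert x = 6
Old length even (6). Middle pair: indices 2,3 = 10,15.
New length odd (7). New median = single middle element.
x = 6: 2 elements are < x, 4 elements are > x.
New sorted list: [-10, -2, 6, 10, 15, 20, 30]
New median = 10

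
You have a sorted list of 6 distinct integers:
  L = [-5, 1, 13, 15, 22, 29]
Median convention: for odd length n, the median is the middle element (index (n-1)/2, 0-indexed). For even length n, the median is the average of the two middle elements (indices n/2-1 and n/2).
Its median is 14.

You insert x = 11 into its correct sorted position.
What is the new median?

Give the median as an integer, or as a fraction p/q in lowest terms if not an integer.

Answer: 13

Derivation:
Old list (sorted, length 6): [-5, 1, 13, 15, 22, 29]
Old median = 14
Insert x = 11
Old length even (6). Middle pair: indices 2,3 = 13,15.
New length odd (7). New median = single middle element.
x = 11: 2 elements are < x, 4 elements are > x.
New sorted list: [-5, 1, 11, 13, 15, 22, 29]
New median = 13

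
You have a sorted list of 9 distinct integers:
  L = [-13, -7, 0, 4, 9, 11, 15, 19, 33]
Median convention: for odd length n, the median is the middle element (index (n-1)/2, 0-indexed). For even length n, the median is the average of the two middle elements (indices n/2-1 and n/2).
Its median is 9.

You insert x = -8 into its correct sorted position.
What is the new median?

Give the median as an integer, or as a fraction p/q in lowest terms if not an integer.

Old list (sorted, length 9): [-13, -7, 0, 4, 9, 11, 15, 19, 33]
Old median = 9
Insert x = -8
Old length odd (9). Middle was index 4 = 9.
New length even (10). New median = avg of two middle elements.
x = -8: 1 elements are < x, 8 elements are > x.
New sorted list: [-13, -8, -7, 0, 4, 9, 11, 15, 19, 33]
New median = 13/2

Answer: 13/2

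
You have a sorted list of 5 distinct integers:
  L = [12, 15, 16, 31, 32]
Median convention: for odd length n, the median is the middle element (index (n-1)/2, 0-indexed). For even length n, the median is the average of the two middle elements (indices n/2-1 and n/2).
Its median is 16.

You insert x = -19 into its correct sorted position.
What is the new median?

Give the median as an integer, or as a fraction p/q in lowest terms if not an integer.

Answer: 31/2

Derivation:
Old list (sorted, length 5): [12, 15, 16, 31, 32]
Old median = 16
Insert x = -19
Old length odd (5). Middle was index 2 = 16.
New length even (6). New median = avg of two middle elements.
x = -19: 0 elements are < x, 5 elements are > x.
New sorted list: [-19, 12, 15, 16, 31, 32]
New median = 31/2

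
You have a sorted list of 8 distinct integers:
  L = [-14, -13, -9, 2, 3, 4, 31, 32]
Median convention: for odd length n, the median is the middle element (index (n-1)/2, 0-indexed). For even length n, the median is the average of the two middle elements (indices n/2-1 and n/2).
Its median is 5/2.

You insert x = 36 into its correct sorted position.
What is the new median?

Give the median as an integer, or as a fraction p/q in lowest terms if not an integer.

Old list (sorted, length 8): [-14, -13, -9, 2, 3, 4, 31, 32]
Old median = 5/2
Insert x = 36
Old length even (8). Middle pair: indices 3,4 = 2,3.
New length odd (9). New median = single middle element.
x = 36: 8 elements are < x, 0 elements are > x.
New sorted list: [-14, -13, -9, 2, 3, 4, 31, 32, 36]
New median = 3

Answer: 3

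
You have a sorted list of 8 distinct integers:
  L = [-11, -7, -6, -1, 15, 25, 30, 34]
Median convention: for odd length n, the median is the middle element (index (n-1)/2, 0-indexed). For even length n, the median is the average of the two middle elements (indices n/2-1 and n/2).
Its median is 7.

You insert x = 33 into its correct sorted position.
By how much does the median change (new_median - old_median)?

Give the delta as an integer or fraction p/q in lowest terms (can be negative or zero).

Old median = 7
After inserting x = 33: new sorted = [-11, -7, -6, -1, 15, 25, 30, 33, 34]
New median = 15
Delta = 15 - 7 = 8

Answer: 8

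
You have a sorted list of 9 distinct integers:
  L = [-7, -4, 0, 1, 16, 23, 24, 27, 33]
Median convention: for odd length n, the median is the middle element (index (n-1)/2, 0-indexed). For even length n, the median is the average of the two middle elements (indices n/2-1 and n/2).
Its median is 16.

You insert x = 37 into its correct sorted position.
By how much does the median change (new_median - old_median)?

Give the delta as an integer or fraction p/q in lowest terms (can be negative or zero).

Answer: 7/2

Derivation:
Old median = 16
After inserting x = 37: new sorted = [-7, -4, 0, 1, 16, 23, 24, 27, 33, 37]
New median = 39/2
Delta = 39/2 - 16 = 7/2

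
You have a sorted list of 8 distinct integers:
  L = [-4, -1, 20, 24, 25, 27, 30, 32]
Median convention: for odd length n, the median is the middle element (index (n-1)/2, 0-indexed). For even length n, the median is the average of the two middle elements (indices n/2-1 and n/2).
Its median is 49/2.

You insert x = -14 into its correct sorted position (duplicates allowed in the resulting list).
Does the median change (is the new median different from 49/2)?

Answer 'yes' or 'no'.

Old median = 49/2
Insert x = -14
New median = 24
Changed? yes

Answer: yes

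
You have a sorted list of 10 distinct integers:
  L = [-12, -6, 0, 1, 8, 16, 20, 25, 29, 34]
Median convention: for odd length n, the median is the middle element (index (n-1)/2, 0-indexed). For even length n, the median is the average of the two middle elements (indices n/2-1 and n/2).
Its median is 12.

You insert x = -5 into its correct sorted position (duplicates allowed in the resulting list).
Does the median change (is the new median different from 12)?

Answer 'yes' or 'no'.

Answer: yes

Derivation:
Old median = 12
Insert x = -5
New median = 8
Changed? yes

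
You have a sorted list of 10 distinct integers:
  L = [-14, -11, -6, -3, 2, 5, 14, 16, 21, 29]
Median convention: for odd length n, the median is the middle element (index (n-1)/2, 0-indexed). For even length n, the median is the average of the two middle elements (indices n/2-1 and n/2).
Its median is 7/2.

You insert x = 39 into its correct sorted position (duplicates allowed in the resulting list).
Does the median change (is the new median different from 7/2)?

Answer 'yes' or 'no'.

Answer: yes

Derivation:
Old median = 7/2
Insert x = 39
New median = 5
Changed? yes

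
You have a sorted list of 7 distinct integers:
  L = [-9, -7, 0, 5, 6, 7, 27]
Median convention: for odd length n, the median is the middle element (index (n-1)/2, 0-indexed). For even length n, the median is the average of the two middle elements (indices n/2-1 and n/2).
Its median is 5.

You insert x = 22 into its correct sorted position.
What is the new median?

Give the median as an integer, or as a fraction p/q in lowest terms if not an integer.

Answer: 11/2

Derivation:
Old list (sorted, length 7): [-9, -7, 0, 5, 6, 7, 27]
Old median = 5
Insert x = 22
Old length odd (7). Middle was index 3 = 5.
New length even (8). New median = avg of two middle elements.
x = 22: 6 elements are < x, 1 elements are > x.
New sorted list: [-9, -7, 0, 5, 6, 7, 22, 27]
New median = 11/2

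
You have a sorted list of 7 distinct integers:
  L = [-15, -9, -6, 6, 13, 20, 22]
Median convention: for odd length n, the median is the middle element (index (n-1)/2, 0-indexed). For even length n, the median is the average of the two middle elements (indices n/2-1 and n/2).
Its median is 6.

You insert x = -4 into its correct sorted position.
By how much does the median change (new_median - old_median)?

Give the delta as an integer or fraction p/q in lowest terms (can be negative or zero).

Answer: -5

Derivation:
Old median = 6
After inserting x = -4: new sorted = [-15, -9, -6, -4, 6, 13, 20, 22]
New median = 1
Delta = 1 - 6 = -5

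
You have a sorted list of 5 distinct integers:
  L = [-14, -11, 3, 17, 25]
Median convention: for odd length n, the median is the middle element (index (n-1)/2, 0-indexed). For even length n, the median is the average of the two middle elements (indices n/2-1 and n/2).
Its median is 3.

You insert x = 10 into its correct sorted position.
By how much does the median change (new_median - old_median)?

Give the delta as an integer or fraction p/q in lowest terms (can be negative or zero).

Old median = 3
After inserting x = 10: new sorted = [-14, -11, 3, 10, 17, 25]
New median = 13/2
Delta = 13/2 - 3 = 7/2

Answer: 7/2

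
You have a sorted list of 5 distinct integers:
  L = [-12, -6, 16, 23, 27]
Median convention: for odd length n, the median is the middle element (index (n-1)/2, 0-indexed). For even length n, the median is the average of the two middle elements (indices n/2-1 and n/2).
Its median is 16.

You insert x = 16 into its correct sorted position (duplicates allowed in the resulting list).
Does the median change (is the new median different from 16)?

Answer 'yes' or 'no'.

Old median = 16
Insert x = 16
New median = 16
Changed? no

Answer: no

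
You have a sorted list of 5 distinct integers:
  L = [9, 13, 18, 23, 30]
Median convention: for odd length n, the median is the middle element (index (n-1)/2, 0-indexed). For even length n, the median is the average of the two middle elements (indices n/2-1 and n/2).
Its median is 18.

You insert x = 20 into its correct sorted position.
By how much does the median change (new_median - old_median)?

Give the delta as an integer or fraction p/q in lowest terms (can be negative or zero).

Old median = 18
After inserting x = 20: new sorted = [9, 13, 18, 20, 23, 30]
New median = 19
Delta = 19 - 18 = 1

Answer: 1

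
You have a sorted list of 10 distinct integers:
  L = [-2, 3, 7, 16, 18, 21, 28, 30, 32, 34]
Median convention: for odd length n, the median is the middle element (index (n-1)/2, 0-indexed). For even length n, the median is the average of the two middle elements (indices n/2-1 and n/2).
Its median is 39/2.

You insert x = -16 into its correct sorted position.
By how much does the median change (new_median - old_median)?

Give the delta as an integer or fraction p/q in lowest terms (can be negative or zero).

Old median = 39/2
After inserting x = -16: new sorted = [-16, -2, 3, 7, 16, 18, 21, 28, 30, 32, 34]
New median = 18
Delta = 18 - 39/2 = -3/2

Answer: -3/2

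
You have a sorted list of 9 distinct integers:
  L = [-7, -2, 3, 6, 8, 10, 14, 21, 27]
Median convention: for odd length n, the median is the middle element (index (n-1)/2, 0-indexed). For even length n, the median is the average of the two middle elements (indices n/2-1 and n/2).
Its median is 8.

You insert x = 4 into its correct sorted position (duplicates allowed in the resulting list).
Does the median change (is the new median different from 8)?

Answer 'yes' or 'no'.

Answer: yes

Derivation:
Old median = 8
Insert x = 4
New median = 7
Changed? yes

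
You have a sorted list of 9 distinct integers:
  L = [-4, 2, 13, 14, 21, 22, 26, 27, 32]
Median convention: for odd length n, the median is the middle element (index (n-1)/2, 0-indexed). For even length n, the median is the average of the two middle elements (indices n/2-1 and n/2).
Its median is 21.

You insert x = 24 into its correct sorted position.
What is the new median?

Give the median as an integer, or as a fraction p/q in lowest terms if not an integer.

Answer: 43/2

Derivation:
Old list (sorted, length 9): [-4, 2, 13, 14, 21, 22, 26, 27, 32]
Old median = 21
Insert x = 24
Old length odd (9). Middle was index 4 = 21.
New length even (10). New median = avg of two middle elements.
x = 24: 6 elements are < x, 3 elements are > x.
New sorted list: [-4, 2, 13, 14, 21, 22, 24, 26, 27, 32]
New median = 43/2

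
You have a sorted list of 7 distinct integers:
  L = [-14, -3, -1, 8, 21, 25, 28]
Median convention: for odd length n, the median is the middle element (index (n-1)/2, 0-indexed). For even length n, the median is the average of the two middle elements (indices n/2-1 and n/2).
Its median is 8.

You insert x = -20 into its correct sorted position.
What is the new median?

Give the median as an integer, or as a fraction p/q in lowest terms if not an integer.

Answer: 7/2

Derivation:
Old list (sorted, length 7): [-14, -3, -1, 8, 21, 25, 28]
Old median = 8
Insert x = -20
Old length odd (7). Middle was index 3 = 8.
New length even (8). New median = avg of two middle elements.
x = -20: 0 elements are < x, 7 elements are > x.
New sorted list: [-20, -14, -3, -1, 8, 21, 25, 28]
New median = 7/2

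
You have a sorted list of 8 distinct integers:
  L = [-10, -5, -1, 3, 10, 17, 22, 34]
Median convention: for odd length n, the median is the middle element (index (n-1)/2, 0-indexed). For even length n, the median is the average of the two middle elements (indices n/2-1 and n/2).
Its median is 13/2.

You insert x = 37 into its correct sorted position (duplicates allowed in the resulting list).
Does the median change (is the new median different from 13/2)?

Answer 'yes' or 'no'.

Answer: yes

Derivation:
Old median = 13/2
Insert x = 37
New median = 10
Changed? yes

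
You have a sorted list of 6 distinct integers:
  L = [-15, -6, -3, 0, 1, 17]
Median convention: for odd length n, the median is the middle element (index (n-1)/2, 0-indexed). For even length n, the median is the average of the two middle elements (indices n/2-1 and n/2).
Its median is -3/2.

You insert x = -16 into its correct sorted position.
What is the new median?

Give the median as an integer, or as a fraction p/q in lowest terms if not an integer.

Old list (sorted, length 6): [-15, -6, -3, 0, 1, 17]
Old median = -3/2
Insert x = -16
Old length even (6). Middle pair: indices 2,3 = -3,0.
New length odd (7). New median = single middle element.
x = -16: 0 elements are < x, 6 elements are > x.
New sorted list: [-16, -15, -6, -3, 0, 1, 17]
New median = -3

Answer: -3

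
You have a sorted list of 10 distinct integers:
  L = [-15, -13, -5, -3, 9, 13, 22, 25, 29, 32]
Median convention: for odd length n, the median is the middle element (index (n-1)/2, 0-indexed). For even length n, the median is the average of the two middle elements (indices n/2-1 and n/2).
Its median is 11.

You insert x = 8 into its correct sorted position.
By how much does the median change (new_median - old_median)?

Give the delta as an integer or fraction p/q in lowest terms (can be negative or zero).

Old median = 11
After inserting x = 8: new sorted = [-15, -13, -5, -3, 8, 9, 13, 22, 25, 29, 32]
New median = 9
Delta = 9 - 11 = -2

Answer: -2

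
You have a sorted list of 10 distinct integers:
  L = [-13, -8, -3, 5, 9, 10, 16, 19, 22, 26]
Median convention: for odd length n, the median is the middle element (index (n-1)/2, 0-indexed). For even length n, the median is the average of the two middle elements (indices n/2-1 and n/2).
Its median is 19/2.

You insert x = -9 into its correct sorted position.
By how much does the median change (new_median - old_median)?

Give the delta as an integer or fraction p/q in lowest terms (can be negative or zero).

Answer: -1/2

Derivation:
Old median = 19/2
After inserting x = -9: new sorted = [-13, -9, -8, -3, 5, 9, 10, 16, 19, 22, 26]
New median = 9
Delta = 9 - 19/2 = -1/2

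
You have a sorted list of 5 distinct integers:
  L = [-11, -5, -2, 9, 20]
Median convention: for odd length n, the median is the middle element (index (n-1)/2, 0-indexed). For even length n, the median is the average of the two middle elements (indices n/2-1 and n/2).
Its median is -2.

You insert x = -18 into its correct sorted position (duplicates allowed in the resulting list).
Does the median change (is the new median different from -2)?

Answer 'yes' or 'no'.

Old median = -2
Insert x = -18
New median = -7/2
Changed? yes

Answer: yes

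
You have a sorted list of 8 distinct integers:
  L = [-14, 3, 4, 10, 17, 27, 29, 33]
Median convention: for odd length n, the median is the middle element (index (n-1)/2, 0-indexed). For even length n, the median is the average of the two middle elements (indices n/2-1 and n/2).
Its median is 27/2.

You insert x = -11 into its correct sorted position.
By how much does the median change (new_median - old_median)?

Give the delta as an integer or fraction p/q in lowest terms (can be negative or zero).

Answer: -7/2

Derivation:
Old median = 27/2
After inserting x = -11: new sorted = [-14, -11, 3, 4, 10, 17, 27, 29, 33]
New median = 10
Delta = 10 - 27/2 = -7/2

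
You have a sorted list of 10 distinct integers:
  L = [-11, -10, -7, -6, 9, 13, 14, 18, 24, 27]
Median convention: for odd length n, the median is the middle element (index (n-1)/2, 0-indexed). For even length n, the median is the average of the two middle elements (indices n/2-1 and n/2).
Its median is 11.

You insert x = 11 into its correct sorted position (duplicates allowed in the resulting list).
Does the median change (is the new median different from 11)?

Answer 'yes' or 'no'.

Answer: no

Derivation:
Old median = 11
Insert x = 11
New median = 11
Changed? no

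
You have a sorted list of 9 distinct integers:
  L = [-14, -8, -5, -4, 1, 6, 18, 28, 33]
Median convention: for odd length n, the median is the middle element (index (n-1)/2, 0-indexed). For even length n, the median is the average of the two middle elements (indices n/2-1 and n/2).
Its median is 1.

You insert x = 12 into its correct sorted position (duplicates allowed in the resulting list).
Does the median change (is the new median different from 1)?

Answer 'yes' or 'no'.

Answer: yes

Derivation:
Old median = 1
Insert x = 12
New median = 7/2
Changed? yes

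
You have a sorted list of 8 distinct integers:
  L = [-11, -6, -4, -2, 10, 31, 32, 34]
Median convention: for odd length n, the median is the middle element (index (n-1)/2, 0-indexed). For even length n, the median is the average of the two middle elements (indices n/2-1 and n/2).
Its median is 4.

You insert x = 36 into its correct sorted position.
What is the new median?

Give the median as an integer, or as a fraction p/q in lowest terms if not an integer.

Answer: 10

Derivation:
Old list (sorted, length 8): [-11, -6, -4, -2, 10, 31, 32, 34]
Old median = 4
Insert x = 36
Old length even (8). Middle pair: indices 3,4 = -2,10.
New length odd (9). New median = single middle element.
x = 36: 8 elements are < x, 0 elements are > x.
New sorted list: [-11, -6, -4, -2, 10, 31, 32, 34, 36]
New median = 10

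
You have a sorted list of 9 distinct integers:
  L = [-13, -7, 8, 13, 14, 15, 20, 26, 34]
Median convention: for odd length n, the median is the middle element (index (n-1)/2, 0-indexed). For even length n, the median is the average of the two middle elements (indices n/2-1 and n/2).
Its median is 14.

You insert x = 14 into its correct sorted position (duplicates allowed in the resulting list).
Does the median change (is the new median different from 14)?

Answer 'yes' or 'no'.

Old median = 14
Insert x = 14
New median = 14
Changed? no

Answer: no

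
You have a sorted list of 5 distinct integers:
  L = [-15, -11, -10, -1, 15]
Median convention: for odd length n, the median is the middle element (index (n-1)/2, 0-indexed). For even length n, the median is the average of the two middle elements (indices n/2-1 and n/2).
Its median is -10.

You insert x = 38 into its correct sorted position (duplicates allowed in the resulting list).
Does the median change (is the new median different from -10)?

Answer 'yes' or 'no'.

Old median = -10
Insert x = 38
New median = -11/2
Changed? yes

Answer: yes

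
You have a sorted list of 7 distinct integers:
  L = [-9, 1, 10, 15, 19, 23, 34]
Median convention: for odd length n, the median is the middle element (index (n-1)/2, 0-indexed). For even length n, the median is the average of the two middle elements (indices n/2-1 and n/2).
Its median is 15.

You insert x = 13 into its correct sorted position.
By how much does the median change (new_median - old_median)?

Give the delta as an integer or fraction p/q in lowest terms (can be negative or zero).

Answer: -1

Derivation:
Old median = 15
After inserting x = 13: new sorted = [-9, 1, 10, 13, 15, 19, 23, 34]
New median = 14
Delta = 14 - 15 = -1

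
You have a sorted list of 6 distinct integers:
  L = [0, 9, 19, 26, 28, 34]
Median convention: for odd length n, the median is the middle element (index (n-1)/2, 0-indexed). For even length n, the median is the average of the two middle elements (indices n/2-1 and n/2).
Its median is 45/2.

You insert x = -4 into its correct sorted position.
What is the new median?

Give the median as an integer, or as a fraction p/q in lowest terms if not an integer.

Old list (sorted, length 6): [0, 9, 19, 26, 28, 34]
Old median = 45/2
Insert x = -4
Old length even (6). Middle pair: indices 2,3 = 19,26.
New length odd (7). New median = single middle element.
x = -4: 0 elements are < x, 6 elements are > x.
New sorted list: [-4, 0, 9, 19, 26, 28, 34]
New median = 19

Answer: 19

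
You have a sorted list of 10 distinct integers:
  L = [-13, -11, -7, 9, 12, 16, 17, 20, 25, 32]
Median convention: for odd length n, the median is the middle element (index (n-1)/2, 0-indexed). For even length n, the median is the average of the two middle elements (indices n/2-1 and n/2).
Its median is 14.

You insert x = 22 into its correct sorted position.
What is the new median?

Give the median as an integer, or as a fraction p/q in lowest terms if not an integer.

Old list (sorted, length 10): [-13, -11, -7, 9, 12, 16, 17, 20, 25, 32]
Old median = 14
Insert x = 22
Old length even (10). Middle pair: indices 4,5 = 12,16.
New length odd (11). New median = single middle element.
x = 22: 8 elements are < x, 2 elements are > x.
New sorted list: [-13, -11, -7, 9, 12, 16, 17, 20, 22, 25, 32]
New median = 16

Answer: 16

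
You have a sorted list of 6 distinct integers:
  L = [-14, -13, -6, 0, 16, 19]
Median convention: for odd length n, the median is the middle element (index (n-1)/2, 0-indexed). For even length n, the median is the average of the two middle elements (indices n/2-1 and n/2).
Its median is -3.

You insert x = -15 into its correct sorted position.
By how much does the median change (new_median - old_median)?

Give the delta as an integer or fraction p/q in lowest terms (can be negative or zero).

Old median = -3
After inserting x = -15: new sorted = [-15, -14, -13, -6, 0, 16, 19]
New median = -6
Delta = -6 - -3 = -3

Answer: -3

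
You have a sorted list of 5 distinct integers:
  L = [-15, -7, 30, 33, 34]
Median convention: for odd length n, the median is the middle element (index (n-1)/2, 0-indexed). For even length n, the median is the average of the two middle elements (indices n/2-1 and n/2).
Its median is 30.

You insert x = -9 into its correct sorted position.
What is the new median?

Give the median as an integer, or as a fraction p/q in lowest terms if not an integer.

Answer: 23/2

Derivation:
Old list (sorted, length 5): [-15, -7, 30, 33, 34]
Old median = 30
Insert x = -9
Old length odd (5). Middle was index 2 = 30.
New length even (6). New median = avg of two middle elements.
x = -9: 1 elements are < x, 4 elements are > x.
New sorted list: [-15, -9, -7, 30, 33, 34]
New median = 23/2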